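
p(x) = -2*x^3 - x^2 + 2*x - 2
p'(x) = -6*x^2 - 2*x + 2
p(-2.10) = 7.91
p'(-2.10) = -20.26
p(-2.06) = 7.12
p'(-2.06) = -19.34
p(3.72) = -111.36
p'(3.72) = -88.47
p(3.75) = -114.03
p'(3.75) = -89.88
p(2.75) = -45.66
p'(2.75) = -48.88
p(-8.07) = 967.85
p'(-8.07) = -372.61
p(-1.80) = 2.82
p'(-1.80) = -13.84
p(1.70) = -11.32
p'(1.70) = -18.74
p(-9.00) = 1357.00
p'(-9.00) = -466.00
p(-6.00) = 382.00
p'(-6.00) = -202.00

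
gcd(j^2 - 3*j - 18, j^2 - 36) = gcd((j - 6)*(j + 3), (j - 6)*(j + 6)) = j - 6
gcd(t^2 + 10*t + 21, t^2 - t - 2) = 1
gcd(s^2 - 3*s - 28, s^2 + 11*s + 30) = 1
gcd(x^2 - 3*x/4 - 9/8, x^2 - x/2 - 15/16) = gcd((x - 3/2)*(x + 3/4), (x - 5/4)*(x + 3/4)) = x + 3/4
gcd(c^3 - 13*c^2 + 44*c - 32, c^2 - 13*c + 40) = c - 8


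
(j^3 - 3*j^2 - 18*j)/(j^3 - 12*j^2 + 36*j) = (j + 3)/(j - 6)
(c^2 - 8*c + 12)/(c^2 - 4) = (c - 6)/(c + 2)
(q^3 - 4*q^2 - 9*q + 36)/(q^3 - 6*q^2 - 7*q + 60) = (q - 3)/(q - 5)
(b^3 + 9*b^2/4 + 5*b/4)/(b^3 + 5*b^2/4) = (b + 1)/b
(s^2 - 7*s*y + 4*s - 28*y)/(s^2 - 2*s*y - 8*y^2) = (-s^2 + 7*s*y - 4*s + 28*y)/(-s^2 + 2*s*y + 8*y^2)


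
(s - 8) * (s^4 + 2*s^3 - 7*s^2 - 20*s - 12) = s^5 - 6*s^4 - 23*s^3 + 36*s^2 + 148*s + 96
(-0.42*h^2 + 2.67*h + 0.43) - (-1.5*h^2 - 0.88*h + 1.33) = 1.08*h^2 + 3.55*h - 0.9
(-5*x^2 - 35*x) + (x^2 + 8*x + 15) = -4*x^2 - 27*x + 15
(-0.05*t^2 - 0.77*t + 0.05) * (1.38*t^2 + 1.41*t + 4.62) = -0.069*t^4 - 1.1331*t^3 - 1.2477*t^2 - 3.4869*t + 0.231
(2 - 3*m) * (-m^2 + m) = 3*m^3 - 5*m^2 + 2*m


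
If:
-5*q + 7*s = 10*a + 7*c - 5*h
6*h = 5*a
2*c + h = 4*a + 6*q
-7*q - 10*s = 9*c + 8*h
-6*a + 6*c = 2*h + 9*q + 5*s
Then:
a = 0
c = 0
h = 0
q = 0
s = 0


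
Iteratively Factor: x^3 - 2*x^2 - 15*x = (x)*(x^2 - 2*x - 15) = x*(x - 5)*(x + 3)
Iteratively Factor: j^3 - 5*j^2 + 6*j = (j)*(j^2 - 5*j + 6) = j*(j - 2)*(j - 3)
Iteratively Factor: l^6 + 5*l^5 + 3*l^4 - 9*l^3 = (l)*(l^5 + 5*l^4 + 3*l^3 - 9*l^2) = l*(l + 3)*(l^4 + 2*l^3 - 3*l^2) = l*(l + 3)^2*(l^3 - l^2) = l*(l - 1)*(l + 3)^2*(l^2) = l^2*(l - 1)*(l + 3)^2*(l)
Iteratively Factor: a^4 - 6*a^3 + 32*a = (a - 4)*(a^3 - 2*a^2 - 8*a) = a*(a - 4)*(a^2 - 2*a - 8) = a*(a - 4)*(a + 2)*(a - 4)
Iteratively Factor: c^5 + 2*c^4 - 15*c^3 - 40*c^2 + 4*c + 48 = (c - 1)*(c^4 + 3*c^3 - 12*c^2 - 52*c - 48) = (c - 4)*(c - 1)*(c^3 + 7*c^2 + 16*c + 12) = (c - 4)*(c - 1)*(c + 2)*(c^2 + 5*c + 6) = (c - 4)*(c - 1)*(c + 2)^2*(c + 3)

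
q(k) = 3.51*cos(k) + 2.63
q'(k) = -3.51*sin(k)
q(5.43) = 4.94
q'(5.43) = 2.64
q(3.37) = -0.79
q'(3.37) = 0.79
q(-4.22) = 0.97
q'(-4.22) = -3.09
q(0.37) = 5.90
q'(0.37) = -1.27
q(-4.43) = 1.65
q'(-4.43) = -3.37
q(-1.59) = 2.56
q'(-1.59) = 3.51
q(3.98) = 0.28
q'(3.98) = 2.61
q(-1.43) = 3.12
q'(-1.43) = 3.48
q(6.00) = 6.00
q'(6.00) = 0.98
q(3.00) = -0.84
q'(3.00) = -0.50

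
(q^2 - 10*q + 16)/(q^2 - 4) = (q - 8)/(q + 2)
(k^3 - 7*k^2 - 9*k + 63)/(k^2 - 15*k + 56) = (k^2 - 9)/(k - 8)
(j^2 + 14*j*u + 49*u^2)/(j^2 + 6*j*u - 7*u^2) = (-j - 7*u)/(-j + u)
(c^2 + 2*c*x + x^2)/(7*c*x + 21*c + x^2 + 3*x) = (c^2 + 2*c*x + x^2)/(7*c*x + 21*c + x^2 + 3*x)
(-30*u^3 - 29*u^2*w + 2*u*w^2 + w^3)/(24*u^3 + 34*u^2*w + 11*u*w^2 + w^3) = (-5*u + w)/(4*u + w)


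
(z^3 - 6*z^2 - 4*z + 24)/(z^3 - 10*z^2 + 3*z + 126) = (z^2 - 4)/(z^2 - 4*z - 21)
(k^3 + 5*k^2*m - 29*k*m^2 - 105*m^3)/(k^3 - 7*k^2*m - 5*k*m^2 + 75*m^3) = (k + 7*m)/(k - 5*m)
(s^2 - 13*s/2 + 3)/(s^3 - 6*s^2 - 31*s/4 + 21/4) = 2*(s - 6)/(2*s^2 - 11*s - 21)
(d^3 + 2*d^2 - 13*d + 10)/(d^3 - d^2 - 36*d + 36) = (d^2 + 3*d - 10)/(d^2 - 36)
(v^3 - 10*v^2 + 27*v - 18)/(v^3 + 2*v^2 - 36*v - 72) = (v^2 - 4*v + 3)/(v^2 + 8*v + 12)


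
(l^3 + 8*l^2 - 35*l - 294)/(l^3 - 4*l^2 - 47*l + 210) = (l + 7)/(l - 5)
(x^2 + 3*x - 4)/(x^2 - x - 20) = (x - 1)/(x - 5)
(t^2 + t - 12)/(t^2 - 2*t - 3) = (t + 4)/(t + 1)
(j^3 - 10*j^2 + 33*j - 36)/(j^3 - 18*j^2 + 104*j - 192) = (j^2 - 6*j + 9)/(j^2 - 14*j + 48)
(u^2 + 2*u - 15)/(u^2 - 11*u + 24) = (u + 5)/(u - 8)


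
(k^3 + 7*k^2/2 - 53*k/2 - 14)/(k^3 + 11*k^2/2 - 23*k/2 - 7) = (k - 4)/(k - 2)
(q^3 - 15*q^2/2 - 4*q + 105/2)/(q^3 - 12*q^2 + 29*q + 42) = (2*q^2 - q - 15)/(2*(q^2 - 5*q - 6))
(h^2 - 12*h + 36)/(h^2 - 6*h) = (h - 6)/h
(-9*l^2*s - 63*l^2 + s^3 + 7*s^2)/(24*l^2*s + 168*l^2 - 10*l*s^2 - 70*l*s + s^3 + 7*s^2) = (-9*l^2 + s^2)/(24*l^2 - 10*l*s + s^2)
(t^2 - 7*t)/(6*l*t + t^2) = (t - 7)/(6*l + t)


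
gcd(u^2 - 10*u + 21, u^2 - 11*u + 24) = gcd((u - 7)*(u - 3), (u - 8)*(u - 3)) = u - 3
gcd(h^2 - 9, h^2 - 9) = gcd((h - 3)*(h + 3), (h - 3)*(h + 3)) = h^2 - 9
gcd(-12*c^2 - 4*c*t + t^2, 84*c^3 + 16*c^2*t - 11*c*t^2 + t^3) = -12*c^2 - 4*c*t + t^2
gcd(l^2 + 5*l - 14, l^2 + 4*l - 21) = l + 7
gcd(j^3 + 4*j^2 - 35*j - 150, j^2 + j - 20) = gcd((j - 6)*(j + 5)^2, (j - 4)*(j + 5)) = j + 5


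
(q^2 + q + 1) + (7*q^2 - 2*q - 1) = 8*q^2 - q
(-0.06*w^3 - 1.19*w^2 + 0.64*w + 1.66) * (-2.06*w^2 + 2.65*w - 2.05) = 0.1236*w^5 + 2.2924*w^4 - 4.3489*w^3 + 0.7159*w^2 + 3.087*w - 3.403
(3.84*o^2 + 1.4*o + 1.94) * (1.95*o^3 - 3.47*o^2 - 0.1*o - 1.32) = 7.488*o^5 - 10.5948*o^4 - 1.459*o^3 - 11.9406*o^2 - 2.042*o - 2.5608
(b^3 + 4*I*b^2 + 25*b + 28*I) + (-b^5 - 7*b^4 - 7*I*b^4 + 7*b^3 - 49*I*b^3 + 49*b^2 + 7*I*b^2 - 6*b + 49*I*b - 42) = -b^5 - 7*b^4 - 7*I*b^4 + 8*b^3 - 49*I*b^3 + 49*b^2 + 11*I*b^2 + 19*b + 49*I*b - 42 + 28*I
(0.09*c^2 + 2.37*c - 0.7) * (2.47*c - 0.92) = 0.2223*c^3 + 5.7711*c^2 - 3.9094*c + 0.644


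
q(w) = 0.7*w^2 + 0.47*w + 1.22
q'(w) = 1.4*w + 0.47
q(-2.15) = 3.45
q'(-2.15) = -2.54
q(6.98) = 38.60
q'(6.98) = 10.24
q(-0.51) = 1.16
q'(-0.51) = -0.24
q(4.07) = 14.73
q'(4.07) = 6.17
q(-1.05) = 1.50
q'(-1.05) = -1.00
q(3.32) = 10.50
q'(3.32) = 5.12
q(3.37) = 10.75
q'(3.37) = 5.19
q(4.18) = 15.42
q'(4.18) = 6.32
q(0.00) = 1.22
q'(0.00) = 0.47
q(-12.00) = 96.38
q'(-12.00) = -16.33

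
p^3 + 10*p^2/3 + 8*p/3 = p*(p + 4/3)*(p + 2)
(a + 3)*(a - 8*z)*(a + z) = a^3 - 7*a^2*z + 3*a^2 - 8*a*z^2 - 21*a*z - 24*z^2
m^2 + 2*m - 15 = (m - 3)*(m + 5)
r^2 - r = r*(r - 1)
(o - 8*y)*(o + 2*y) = o^2 - 6*o*y - 16*y^2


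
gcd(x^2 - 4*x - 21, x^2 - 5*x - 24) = x + 3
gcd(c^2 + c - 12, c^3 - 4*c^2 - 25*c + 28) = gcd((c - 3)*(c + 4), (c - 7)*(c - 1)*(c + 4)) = c + 4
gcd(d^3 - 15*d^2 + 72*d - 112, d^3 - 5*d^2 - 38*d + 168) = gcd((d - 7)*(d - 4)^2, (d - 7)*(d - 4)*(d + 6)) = d^2 - 11*d + 28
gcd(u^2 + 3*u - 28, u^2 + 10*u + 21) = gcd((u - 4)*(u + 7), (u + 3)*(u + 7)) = u + 7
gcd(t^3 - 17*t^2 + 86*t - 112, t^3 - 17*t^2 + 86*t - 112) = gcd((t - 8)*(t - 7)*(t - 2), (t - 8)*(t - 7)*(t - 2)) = t^3 - 17*t^2 + 86*t - 112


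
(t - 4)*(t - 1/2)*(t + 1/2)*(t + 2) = t^4 - 2*t^3 - 33*t^2/4 + t/2 + 2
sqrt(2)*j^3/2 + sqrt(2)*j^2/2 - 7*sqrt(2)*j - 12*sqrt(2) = (j - 4)*(j + 3)*(sqrt(2)*j/2 + sqrt(2))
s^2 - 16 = (s - 4)*(s + 4)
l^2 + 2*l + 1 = (l + 1)^2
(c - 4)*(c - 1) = c^2 - 5*c + 4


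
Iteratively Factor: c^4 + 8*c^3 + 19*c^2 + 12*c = (c + 1)*(c^3 + 7*c^2 + 12*c) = (c + 1)*(c + 4)*(c^2 + 3*c) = c*(c + 1)*(c + 4)*(c + 3)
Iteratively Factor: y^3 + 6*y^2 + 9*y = (y + 3)*(y^2 + 3*y) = (y + 3)^2*(y)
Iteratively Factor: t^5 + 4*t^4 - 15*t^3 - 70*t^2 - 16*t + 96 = (t - 1)*(t^4 + 5*t^3 - 10*t^2 - 80*t - 96) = (t - 1)*(t + 2)*(t^3 + 3*t^2 - 16*t - 48) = (t - 1)*(t + 2)*(t + 4)*(t^2 - t - 12) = (t - 4)*(t - 1)*(t + 2)*(t + 4)*(t + 3)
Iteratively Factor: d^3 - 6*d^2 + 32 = (d + 2)*(d^2 - 8*d + 16) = (d - 4)*(d + 2)*(d - 4)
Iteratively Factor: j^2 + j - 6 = (j - 2)*(j + 3)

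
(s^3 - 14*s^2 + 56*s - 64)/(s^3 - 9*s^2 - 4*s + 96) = (s - 2)/(s + 3)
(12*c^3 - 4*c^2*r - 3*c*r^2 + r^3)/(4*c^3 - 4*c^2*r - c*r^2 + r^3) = (-3*c + r)/(-c + r)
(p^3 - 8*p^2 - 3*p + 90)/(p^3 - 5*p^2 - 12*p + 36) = (p - 5)/(p - 2)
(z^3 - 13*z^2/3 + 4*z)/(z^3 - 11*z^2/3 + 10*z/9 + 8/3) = 3*z/(3*z + 2)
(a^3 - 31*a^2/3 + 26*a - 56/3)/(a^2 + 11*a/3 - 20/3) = (a^2 - 9*a + 14)/(a + 5)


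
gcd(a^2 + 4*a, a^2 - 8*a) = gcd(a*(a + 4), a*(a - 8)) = a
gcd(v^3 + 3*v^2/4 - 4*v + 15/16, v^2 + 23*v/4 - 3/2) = v - 1/4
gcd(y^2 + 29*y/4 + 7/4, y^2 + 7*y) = y + 7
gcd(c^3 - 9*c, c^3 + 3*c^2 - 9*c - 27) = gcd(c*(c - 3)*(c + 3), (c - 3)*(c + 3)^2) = c^2 - 9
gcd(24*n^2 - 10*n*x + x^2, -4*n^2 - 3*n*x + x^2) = -4*n + x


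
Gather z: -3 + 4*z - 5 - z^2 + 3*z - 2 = -z^2 + 7*z - 10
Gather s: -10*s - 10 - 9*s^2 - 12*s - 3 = -9*s^2 - 22*s - 13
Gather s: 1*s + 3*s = 4*s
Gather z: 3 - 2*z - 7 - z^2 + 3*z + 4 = -z^2 + z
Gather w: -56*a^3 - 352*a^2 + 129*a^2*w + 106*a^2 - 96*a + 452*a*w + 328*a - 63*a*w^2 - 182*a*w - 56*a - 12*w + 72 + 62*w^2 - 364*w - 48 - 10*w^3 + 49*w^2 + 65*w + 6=-56*a^3 - 246*a^2 + 176*a - 10*w^3 + w^2*(111 - 63*a) + w*(129*a^2 + 270*a - 311) + 30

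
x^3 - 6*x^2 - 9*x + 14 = (x - 7)*(x - 1)*(x + 2)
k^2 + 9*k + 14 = (k + 2)*(k + 7)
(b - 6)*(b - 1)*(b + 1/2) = b^3 - 13*b^2/2 + 5*b/2 + 3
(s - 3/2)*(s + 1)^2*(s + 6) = s^4 + 13*s^3/2 + s^2 - 27*s/2 - 9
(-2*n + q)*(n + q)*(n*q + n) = -2*n^3*q - 2*n^3 - n^2*q^2 - n^2*q + n*q^3 + n*q^2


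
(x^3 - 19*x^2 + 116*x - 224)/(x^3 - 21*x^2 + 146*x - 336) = (x - 4)/(x - 6)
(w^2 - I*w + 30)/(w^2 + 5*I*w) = (w - 6*I)/w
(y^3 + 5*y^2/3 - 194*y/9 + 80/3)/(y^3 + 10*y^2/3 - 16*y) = (y - 5/3)/y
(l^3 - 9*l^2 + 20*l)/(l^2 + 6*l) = (l^2 - 9*l + 20)/(l + 6)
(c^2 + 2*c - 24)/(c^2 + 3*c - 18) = (c - 4)/(c - 3)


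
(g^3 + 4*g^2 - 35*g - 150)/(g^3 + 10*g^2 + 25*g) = (g - 6)/g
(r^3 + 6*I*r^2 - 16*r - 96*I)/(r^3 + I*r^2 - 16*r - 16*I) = (r + 6*I)/(r + I)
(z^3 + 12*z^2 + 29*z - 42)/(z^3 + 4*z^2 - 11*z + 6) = (z + 7)/(z - 1)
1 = 1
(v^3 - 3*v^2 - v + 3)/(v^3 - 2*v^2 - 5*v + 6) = (v + 1)/(v + 2)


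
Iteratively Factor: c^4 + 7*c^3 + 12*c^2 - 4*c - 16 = (c - 1)*(c^3 + 8*c^2 + 20*c + 16) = (c - 1)*(c + 2)*(c^2 + 6*c + 8) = (c - 1)*(c + 2)^2*(c + 4)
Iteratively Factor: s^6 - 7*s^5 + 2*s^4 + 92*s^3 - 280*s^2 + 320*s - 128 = (s - 2)*(s^5 - 5*s^4 - 8*s^3 + 76*s^2 - 128*s + 64) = (s - 2)*(s - 1)*(s^4 - 4*s^3 - 12*s^2 + 64*s - 64) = (s - 2)*(s - 1)*(s + 4)*(s^3 - 8*s^2 + 20*s - 16) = (s - 2)^2*(s - 1)*(s + 4)*(s^2 - 6*s + 8) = (s - 2)^3*(s - 1)*(s + 4)*(s - 4)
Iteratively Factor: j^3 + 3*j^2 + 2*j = (j + 2)*(j^2 + j) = j*(j + 2)*(j + 1)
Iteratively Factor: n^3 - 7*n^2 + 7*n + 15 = (n - 5)*(n^2 - 2*n - 3) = (n - 5)*(n + 1)*(n - 3)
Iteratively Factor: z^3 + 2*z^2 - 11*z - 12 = (z + 1)*(z^2 + z - 12) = (z + 1)*(z + 4)*(z - 3)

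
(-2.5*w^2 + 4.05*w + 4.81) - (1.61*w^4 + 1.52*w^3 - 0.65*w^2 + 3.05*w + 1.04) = -1.61*w^4 - 1.52*w^3 - 1.85*w^2 + 1.0*w + 3.77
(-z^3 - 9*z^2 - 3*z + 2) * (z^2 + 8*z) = -z^5 - 17*z^4 - 75*z^3 - 22*z^2 + 16*z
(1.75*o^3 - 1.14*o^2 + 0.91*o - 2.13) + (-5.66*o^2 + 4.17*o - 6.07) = 1.75*o^3 - 6.8*o^2 + 5.08*o - 8.2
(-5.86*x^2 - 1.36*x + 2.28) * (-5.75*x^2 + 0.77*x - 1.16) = 33.695*x^4 + 3.3078*x^3 - 7.3596*x^2 + 3.3332*x - 2.6448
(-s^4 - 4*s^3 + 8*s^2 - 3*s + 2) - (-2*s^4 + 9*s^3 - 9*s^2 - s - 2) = s^4 - 13*s^3 + 17*s^2 - 2*s + 4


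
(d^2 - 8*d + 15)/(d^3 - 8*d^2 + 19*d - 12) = (d - 5)/(d^2 - 5*d + 4)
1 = 1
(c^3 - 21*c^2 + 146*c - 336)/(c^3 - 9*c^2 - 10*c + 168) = (c - 8)/(c + 4)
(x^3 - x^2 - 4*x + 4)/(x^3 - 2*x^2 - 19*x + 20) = (x^2 - 4)/(x^2 - x - 20)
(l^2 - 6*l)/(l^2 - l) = (l - 6)/(l - 1)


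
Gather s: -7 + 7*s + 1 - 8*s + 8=2 - s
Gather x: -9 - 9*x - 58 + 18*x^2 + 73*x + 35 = 18*x^2 + 64*x - 32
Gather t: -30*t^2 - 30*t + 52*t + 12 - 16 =-30*t^2 + 22*t - 4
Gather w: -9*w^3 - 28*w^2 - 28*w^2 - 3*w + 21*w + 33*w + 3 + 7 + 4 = -9*w^3 - 56*w^2 + 51*w + 14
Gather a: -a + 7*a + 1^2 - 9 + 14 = 6*a + 6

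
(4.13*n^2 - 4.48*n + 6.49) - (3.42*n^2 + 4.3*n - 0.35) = 0.71*n^2 - 8.78*n + 6.84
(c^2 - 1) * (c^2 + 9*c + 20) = c^4 + 9*c^3 + 19*c^2 - 9*c - 20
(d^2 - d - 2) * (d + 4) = d^3 + 3*d^2 - 6*d - 8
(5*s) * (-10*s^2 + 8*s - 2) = -50*s^3 + 40*s^2 - 10*s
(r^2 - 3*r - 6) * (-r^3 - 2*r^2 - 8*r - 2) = -r^5 + r^4 + 4*r^3 + 34*r^2 + 54*r + 12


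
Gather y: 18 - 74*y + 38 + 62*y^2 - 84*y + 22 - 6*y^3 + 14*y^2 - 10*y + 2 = -6*y^3 + 76*y^2 - 168*y + 80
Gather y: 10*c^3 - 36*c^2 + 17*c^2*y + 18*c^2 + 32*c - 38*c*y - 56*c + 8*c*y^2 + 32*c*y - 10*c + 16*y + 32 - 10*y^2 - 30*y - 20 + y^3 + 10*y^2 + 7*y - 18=10*c^3 - 18*c^2 + 8*c*y^2 - 34*c + y^3 + y*(17*c^2 - 6*c - 7) - 6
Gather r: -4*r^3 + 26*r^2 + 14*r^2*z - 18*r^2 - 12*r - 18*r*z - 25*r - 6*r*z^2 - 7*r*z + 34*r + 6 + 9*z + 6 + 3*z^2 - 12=-4*r^3 + r^2*(14*z + 8) + r*(-6*z^2 - 25*z - 3) + 3*z^2 + 9*z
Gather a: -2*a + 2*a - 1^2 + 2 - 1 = 0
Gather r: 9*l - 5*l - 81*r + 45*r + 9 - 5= 4*l - 36*r + 4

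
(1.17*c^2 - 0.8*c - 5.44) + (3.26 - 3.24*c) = 1.17*c^2 - 4.04*c - 2.18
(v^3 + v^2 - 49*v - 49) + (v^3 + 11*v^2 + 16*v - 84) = 2*v^3 + 12*v^2 - 33*v - 133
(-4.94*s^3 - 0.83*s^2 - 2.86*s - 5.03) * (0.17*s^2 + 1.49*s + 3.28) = -0.8398*s^5 - 7.5017*s^4 - 17.9261*s^3 - 7.8389*s^2 - 16.8755*s - 16.4984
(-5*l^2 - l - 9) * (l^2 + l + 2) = -5*l^4 - 6*l^3 - 20*l^2 - 11*l - 18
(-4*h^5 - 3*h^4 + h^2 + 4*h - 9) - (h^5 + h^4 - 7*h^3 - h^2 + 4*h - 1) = -5*h^5 - 4*h^4 + 7*h^3 + 2*h^2 - 8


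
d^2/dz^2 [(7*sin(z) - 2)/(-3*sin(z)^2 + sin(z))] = (63*sin(z)^2 - 51*sin(z) - 108 + 106/sin(z) - 36/sin(z)^2 + 4/sin(z)^3)/(3*sin(z) - 1)^3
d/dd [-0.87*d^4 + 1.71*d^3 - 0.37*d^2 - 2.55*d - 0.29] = -3.48*d^3 + 5.13*d^2 - 0.74*d - 2.55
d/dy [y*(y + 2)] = 2*y + 2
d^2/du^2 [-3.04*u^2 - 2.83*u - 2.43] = -6.08000000000000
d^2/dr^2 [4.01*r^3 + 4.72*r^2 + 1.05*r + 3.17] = 24.06*r + 9.44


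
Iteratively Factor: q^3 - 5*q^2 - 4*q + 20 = (q + 2)*(q^2 - 7*q + 10) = (q - 2)*(q + 2)*(q - 5)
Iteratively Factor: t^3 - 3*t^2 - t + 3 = (t - 3)*(t^2 - 1) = (t - 3)*(t + 1)*(t - 1)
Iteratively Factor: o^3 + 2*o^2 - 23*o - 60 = (o + 3)*(o^2 - o - 20) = (o - 5)*(o + 3)*(o + 4)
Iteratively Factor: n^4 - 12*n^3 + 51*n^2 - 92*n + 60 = (n - 2)*(n^3 - 10*n^2 + 31*n - 30) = (n - 3)*(n - 2)*(n^2 - 7*n + 10) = (n - 3)*(n - 2)^2*(n - 5)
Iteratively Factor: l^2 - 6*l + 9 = (l - 3)*(l - 3)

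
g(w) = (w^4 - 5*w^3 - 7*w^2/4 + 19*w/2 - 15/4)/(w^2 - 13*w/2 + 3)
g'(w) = (13/2 - 2*w)*(w^4 - 5*w^3 - 7*w^2/4 + 19*w/2 - 15/4)/(w^2 - 13*w/2 + 3)^2 + (4*w^3 - 15*w^2 - 7*w/2 + 19/2)/(w^2 - 13*w/2 + 3)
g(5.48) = -28.86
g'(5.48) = -126.22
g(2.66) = 4.84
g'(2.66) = 3.46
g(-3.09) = 5.79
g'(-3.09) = -5.13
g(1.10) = 0.21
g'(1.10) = 2.14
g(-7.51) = 47.36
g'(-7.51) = -13.73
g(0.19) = -1.13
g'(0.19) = 0.77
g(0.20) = -1.13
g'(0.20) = 0.79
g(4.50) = 7.00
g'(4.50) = -6.17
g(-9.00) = 70.00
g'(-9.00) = -16.67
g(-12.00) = 128.92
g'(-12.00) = -22.62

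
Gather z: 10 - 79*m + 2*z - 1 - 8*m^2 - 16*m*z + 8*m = -8*m^2 - 71*m + z*(2 - 16*m) + 9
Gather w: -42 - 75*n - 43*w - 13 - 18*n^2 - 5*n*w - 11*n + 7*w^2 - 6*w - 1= -18*n^2 - 86*n + 7*w^2 + w*(-5*n - 49) - 56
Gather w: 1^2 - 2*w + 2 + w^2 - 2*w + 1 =w^2 - 4*w + 4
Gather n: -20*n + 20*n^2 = 20*n^2 - 20*n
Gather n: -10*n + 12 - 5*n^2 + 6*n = -5*n^2 - 4*n + 12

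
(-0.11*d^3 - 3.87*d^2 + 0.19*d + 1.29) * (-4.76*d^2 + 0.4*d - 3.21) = 0.5236*d^5 + 18.3772*d^4 - 2.0993*d^3 + 6.3583*d^2 - 0.0939*d - 4.1409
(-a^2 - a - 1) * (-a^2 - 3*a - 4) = a^4 + 4*a^3 + 8*a^2 + 7*a + 4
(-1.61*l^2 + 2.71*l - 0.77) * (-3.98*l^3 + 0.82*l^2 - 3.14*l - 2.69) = 6.4078*l^5 - 12.106*l^4 + 10.3422*l^3 - 4.8099*l^2 - 4.8721*l + 2.0713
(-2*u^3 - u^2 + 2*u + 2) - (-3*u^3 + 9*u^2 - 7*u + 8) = u^3 - 10*u^2 + 9*u - 6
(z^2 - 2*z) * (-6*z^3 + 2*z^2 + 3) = -6*z^5 + 14*z^4 - 4*z^3 + 3*z^2 - 6*z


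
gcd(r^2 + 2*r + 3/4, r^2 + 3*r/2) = r + 3/2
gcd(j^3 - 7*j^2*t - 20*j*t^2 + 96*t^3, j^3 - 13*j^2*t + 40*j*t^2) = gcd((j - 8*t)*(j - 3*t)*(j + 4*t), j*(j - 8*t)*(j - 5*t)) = -j + 8*t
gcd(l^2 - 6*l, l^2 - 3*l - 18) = l - 6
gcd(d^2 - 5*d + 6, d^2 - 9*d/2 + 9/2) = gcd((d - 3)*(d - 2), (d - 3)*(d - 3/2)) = d - 3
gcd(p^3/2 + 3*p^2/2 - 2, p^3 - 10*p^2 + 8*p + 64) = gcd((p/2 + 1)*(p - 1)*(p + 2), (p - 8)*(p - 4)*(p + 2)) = p + 2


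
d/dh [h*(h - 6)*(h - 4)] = 3*h^2 - 20*h + 24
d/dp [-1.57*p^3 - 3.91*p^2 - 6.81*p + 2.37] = -4.71*p^2 - 7.82*p - 6.81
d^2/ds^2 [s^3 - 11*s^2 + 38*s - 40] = 6*s - 22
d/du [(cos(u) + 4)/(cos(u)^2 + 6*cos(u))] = (sin(u) + 24*sin(u)/cos(u)^2 + 8*tan(u))/(cos(u) + 6)^2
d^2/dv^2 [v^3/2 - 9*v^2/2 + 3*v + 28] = 3*v - 9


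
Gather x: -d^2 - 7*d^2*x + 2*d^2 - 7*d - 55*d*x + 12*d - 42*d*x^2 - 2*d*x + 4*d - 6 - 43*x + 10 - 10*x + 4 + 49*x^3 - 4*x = d^2 - 42*d*x^2 + 9*d + 49*x^3 + x*(-7*d^2 - 57*d - 57) + 8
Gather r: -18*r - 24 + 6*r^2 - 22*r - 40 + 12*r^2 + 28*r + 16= 18*r^2 - 12*r - 48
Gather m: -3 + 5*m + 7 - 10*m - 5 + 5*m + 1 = 0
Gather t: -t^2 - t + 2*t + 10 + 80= -t^2 + t + 90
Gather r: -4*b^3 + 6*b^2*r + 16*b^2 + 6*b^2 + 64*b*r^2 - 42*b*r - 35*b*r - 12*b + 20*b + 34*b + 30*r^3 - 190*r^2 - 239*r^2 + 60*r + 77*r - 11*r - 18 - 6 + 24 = -4*b^3 + 22*b^2 + 42*b + 30*r^3 + r^2*(64*b - 429) + r*(6*b^2 - 77*b + 126)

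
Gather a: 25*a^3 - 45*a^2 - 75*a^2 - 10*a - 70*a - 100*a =25*a^3 - 120*a^2 - 180*a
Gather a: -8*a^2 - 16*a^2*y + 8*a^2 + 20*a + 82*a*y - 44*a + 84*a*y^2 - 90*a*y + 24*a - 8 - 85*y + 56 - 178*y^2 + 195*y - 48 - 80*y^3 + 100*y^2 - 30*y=-16*a^2*y + a*(84*y^2 - 8*y) - 80*y^3 - 78*y^2 + 80*y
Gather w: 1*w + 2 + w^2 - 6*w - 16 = w^2 - 5*w - 14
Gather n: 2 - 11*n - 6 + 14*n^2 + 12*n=14*n^2 + n - 4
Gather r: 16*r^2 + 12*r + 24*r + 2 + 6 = 16*r^2 + 36*r + 8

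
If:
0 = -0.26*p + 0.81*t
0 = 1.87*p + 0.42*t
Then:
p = 0.00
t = 0.00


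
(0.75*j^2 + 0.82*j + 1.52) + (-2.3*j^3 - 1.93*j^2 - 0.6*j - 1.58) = -2.3*j^3 - 1.18*j^2 + 0.22*j - 0.0600000000000001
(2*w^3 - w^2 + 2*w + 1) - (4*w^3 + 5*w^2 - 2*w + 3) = -2*w^3 - 6*w^2 + 4*w - 2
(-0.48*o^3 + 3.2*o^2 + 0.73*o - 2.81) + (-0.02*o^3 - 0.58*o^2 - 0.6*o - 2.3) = -0.5*o^3 + 2.62*o^2 + 0.13*o - 5.11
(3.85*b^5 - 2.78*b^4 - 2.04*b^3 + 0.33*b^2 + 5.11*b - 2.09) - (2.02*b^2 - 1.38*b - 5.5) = 3.85*b^5 - 2.78*b^4 - 2.04*b^3 - 1.69*b^2 + 6.49*b + 3.41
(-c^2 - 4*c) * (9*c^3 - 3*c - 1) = -9*c^5 - 36*c^4 + 3*c^3 + 13*c^2 + 4*c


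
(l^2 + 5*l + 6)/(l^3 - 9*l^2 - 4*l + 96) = (l + 2)/(l^2 - 12*l + 32)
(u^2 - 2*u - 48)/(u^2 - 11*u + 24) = (u + 6)/(u - 3)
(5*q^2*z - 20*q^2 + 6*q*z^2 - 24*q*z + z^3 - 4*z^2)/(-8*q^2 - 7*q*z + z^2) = (5*q*z - 20*q + z^2 - 4*z)/(-8*q + z)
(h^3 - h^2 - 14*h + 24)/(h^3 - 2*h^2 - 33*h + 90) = (h^2 + 2*h - 8)/(h^2 + h - 30)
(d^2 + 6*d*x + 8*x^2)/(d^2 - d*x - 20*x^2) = (-d - 2*x)/(-d + 5*x)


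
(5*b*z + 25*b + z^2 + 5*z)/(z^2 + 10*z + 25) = (5*b + z)/(z + 5)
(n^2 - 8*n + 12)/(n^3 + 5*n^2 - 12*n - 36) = (n^2 - 8*n + 12)/(n^3 + 5*n^2 - 12*n - 36)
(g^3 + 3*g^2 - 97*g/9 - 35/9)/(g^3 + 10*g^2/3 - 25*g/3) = (9*g^2 - 18*g - 7)/(3*g*(3*g - 5))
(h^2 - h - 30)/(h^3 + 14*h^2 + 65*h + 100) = (h - 6)/(h^2 + 9*h + 20)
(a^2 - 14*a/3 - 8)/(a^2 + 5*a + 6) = (a^2 - 14*a/3 - 8)/(a^2 + 5*a + 6)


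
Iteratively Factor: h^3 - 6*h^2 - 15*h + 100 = (h - 5)*(h^2 - h - 20) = (h - 5)*(h + 4)*(h - 5)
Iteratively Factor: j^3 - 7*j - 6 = (j - 3)*(j^2 + 3*j + 2) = (j - 3)*(j + 2)*(j + 1)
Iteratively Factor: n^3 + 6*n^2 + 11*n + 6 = (n + 3)*(n^2 + 3*n + 2) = (n + 2)*(n + 3)*(n + 1)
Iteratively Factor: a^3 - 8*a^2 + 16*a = (a - 4)*(a^2 - 4*a) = a*(a - 4)*(a - 4)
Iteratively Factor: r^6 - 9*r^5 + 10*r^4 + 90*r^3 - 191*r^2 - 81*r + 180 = (r + 1)*(r^5 - 10*r^4 + 20*r^3 + 70*r^2 - 261*r + 180) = (r + 1)*(r + 3)*(r^4 - 13*r^3 + 59*r^2 - 107*r + 60) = (r - 5)*(r + 1)*(r + 3)*(r^3 - 8*r^2 + 19*r - 12) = (r - 5)*(r - 3)*(r + 1)*(r + 3)*(r^2 - 5*r + 4) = (r - 5)*(r - 4)*(r - 3)*(r + 1)*(r + 3)*(r - 1)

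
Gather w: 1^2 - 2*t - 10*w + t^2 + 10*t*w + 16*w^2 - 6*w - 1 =t^2 - 2*t + 16*w^2 + w*(10*t - 16)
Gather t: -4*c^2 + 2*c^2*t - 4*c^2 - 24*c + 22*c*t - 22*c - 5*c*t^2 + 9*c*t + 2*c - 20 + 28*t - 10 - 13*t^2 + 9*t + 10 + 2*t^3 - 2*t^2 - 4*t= -8*c^2 - 44*c + 2*t^3 + t^2*(-5*c - 15) + t*(2*c^2 + 31*c + 33) - 20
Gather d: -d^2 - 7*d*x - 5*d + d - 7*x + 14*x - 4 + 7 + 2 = -d^2 + d*(-7*x - 4) + 7*x + 5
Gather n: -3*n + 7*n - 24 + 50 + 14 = 4*n + 40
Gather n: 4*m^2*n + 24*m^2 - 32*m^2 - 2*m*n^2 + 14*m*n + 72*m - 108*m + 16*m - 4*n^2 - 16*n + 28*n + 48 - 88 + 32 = -8*m^2 - 20*m + n^2*(-2*m - 4) + n*(4*m^2 + 14*m + 12) - 8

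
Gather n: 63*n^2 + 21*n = 63*n^2 + 21*n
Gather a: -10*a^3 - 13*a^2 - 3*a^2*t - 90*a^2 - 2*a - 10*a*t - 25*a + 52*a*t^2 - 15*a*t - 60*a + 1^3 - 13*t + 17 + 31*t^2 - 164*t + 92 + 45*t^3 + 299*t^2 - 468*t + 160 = -10*a^3 + a^2*(-3*t - 103) + a*(52*t^2 - 25*t - 87) + 45*t^3 + 330*t^2 - 645*t + 270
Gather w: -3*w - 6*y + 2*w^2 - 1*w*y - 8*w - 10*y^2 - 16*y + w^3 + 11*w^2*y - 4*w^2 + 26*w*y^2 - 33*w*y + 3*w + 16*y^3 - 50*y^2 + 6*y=w^3 + w^2*(11*y - 2) + w*(26*y^2 - 34*y - 8) + 16*y^3 - 60*y^2 - 16*y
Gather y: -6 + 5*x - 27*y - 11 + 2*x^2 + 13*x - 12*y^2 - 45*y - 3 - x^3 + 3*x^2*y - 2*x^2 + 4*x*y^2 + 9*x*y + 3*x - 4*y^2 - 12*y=-x^3 + 21*x + y^2*(4*x - 16) + y*(3*x^2 + 9*x - 84) - 20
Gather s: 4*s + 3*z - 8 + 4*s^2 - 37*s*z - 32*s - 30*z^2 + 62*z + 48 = 4*s^2 + s*(-37*z - 28) - 30*z^2 + 65*z + 40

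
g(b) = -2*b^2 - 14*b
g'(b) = -4*b - 14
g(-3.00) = 24.00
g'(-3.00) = -2.00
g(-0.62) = 7.91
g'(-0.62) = -11.52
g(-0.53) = 6.86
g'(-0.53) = -11.88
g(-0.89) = 10.88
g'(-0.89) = -10.44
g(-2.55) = 22.70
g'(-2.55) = -3.80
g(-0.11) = 1.52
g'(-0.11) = -13.56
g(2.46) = -46.54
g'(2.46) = -23.84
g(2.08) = -37.77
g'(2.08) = -22.32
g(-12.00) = -120.00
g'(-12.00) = 34.00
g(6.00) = -156.00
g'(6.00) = -38.00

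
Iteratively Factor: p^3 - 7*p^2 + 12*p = (p)*(p^2 - 7*p + 12) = p*(p - 3)*(p - 4)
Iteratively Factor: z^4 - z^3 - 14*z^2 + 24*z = (z - 2)*(z^3 + z^2 - 12*z) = (z - 2)*(z + 4)*(z^2 - 3*z) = z*(z - 2)*(z + 4)*(z - 3)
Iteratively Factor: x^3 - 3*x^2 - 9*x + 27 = (x - 3)*(x^2 - 9) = (x - 3)^2*(x + 3)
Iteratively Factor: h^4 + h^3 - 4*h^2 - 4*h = (h - 2)*(h^3 + 3*h^2 + 2*h) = (h - 2)*(h + 2)*(h^2 + h) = (h - 2)*(h + 1)*(h + 2)*(h)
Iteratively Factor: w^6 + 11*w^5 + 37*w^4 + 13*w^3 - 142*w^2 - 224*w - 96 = (w + 1)*(w^5 + 10*w^4 + 27*w^3 - 14*w^2 - 128*w - 96) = (w + 1)*(w + 3)*(w^4 + 7*w^3 + 6*w^2 - 32*w - 32) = (w - 2)*(w + 1)*(w + 3)*(w^3 + 9*w^2 + 24*w + 16) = (w - 2)*(w + 1)*(w + 3)*(w + 4)*(w^2 + 5*w + 4) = (w - 2)*(w + 1)*(w + 3)*(w + 4)^2*(w + 1)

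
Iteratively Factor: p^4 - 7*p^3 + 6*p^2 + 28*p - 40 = (p + 2)*(p^3 - 9*p^2 + 24*p - 20) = (p - 2)*(p + 2)*(p^2 - 7*p + 10) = (p - 5)*(p - 2)*(p + 2)*(p - 2)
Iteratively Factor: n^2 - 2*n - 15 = (n - 5)*(n + 3)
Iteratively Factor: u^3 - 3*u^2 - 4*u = (u)*(u^2 - 3*u - 4) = u*(u + 1)*(u - 4)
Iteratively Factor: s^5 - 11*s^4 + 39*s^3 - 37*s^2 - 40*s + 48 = (s - 1)*(s^4 - 10*s^3 + 29*s^2 - 8*s - 48) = (s - 3)*(s - 1)*(s^3 - 7*s^2 + 8*s + 16) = (s - 3)*(s - 1)*(s + 1)*(s^2 - 8*s + 16) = (s - 4)*(s - 3)*(s - 1)*(s + 1)*(s - 4)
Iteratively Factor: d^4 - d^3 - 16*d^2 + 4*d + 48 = (d + 2)*(d^3 - 3*d^2 - 10*d + 24) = (d - 2)*(d + 2)*(d^2 - d - 12) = (d - 4)*(d - 2)*(d + 2)*(d + 3)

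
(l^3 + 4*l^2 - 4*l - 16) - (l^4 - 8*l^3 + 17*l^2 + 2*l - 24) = -l^4 + 9*l^3 - 13*l^2 - 6*l + 8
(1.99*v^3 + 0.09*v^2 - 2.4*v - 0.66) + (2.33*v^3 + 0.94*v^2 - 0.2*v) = 4.32*v^3 + 1.03*v^2 - 2.6*v - 0.66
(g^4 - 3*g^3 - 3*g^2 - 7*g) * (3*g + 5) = 3*g^5 - 4*g^4 - 24*g^3 - 36*g^2 - 35*g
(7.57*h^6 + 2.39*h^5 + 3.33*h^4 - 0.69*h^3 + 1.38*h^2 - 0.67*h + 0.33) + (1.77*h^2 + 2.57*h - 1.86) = 7.57*h^6 + 2.39*h^5 + 3.33*h^4 - 0.69*h^3 + 3.15*h^2 + 1.9*h - 1.53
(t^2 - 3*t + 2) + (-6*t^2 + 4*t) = -5*t^2 + t + 2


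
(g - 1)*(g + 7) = g^2 + 6*g - 7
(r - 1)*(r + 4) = r^2 + 3*r - 4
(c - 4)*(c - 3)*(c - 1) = c^3 - 8*c^2 + 19*c - 12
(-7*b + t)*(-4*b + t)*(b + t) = 28*b^3 + 17*b^2*t - 10*b*t^2 + t^3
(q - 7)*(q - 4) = q^2 - 11*q + 28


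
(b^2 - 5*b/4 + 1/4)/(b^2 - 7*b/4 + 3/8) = 2*(b - 1)/(2*b - 3)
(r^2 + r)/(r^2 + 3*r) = (r + 1)/(r + 3)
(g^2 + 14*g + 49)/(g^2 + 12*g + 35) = (g + 7)/(g + 5)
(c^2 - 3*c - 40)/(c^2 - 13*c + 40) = (c + 5)/(c - 5)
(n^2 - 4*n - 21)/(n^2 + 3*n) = (n - 7)/n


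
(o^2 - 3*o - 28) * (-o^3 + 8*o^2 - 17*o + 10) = -o^5 + 11*o^4 - 13*o^3 - 163*o^2 + 446*o - 280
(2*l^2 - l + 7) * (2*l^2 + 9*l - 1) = 4*l^4 + 16*l^3 + 3*l^2 + 64*l - 7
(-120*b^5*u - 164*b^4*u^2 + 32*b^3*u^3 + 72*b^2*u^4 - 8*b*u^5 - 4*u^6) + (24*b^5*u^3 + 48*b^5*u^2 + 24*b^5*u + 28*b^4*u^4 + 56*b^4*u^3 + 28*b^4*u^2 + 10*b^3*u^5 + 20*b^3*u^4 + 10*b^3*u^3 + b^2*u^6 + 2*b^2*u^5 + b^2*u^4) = 24*b^5*u^3 + 48*b^5*u^2 - 96*b^5*u + 28*b^4*u^4 + 56*b^4*u^3 - 136*b^4*u^2 + 10*b^3*u^5 + 20*b^3*u^4 + 42*b^3*u^3 + b^2*u^6 + 2*b^2*u^5 + 73*b^2*u^4 - 8*b*u^5 - 4*u^6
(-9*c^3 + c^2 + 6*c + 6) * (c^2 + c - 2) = -9*c^5 - 8*c^4 + 25*c^3 + 10*c^2 - 6*c - 12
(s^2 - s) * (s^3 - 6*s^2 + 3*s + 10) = s^5 - 7*s^4 + 9*s^3 + 7*s^2 - 10*s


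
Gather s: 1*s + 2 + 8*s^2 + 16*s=8*s^2 + 17*s + 2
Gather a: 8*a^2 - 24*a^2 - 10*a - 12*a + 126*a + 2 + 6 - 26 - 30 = -16*a^2 + 104*a - 48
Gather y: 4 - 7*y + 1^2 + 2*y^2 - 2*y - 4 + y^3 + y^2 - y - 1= y^3 + 3*y^2 - 10*y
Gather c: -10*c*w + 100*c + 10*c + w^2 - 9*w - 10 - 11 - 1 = c*(110 - 10*w) + w^2 - 9*w - 22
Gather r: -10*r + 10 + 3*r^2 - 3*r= 3*r^2 - 13*r + 10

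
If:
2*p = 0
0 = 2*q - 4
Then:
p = 0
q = 2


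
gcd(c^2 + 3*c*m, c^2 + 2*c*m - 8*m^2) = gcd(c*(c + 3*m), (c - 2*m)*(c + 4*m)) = 1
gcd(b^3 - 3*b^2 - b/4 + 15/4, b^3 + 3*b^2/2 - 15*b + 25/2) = b - 5/2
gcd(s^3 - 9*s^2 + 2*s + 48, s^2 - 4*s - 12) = s + 2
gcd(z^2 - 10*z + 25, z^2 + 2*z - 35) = z - 5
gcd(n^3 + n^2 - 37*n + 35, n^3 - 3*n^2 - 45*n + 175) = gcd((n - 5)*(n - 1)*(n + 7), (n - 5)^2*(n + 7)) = n^2 + 2*n - 35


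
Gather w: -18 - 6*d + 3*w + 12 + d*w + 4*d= -2*d + w*(d + 3) - 6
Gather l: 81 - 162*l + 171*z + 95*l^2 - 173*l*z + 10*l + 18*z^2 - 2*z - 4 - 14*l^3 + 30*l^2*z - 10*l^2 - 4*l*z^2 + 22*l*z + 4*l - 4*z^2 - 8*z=-14*l^3 + l^2*(30*z + 85) + l*(-4*z^2 - 151*z - 148) + 14*z^2 + 161*z + 77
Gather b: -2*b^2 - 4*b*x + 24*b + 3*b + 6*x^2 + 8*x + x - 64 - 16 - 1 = -2*b^2 + b*(27 - 4*x) + 6*x^2 + 9*x - 81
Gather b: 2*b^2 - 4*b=2*b^2 - 4*b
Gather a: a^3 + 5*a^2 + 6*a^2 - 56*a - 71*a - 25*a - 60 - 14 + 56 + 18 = a^3 + 11*a^2 - 152*a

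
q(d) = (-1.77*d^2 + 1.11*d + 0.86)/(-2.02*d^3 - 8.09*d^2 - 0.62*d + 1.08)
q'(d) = (1.11 - 3.54*d)/(-2.02*d^3 - 8.09*d^2 - 0.62*d + 1.08) + (-1.77*d^2 + 1.11*d + 0.86)*(6.06*d^2 + 16.18*d + 0.62)/(-2.02*d^3 - 8.09*d^2 - 0.62*d + 1.08)^2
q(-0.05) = 0.73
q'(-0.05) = 1.06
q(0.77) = -0.13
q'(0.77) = 0.74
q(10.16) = 0.06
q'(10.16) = -0.00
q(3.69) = 0.09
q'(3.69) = -0.00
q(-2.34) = 0.72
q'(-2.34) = -0.41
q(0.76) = -0.14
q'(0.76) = 0.78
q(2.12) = 0.08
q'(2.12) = 0.02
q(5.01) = 0.08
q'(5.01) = -0.01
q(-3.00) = 1.20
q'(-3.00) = -1.28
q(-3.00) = 1.20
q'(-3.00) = -1.28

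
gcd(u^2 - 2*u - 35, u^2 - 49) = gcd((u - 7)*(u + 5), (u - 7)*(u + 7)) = u - 7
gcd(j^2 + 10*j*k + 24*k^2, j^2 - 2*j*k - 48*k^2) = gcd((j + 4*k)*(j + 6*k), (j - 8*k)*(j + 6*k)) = j + 6*k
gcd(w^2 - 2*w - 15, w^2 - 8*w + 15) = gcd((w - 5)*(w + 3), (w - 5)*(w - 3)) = w - 5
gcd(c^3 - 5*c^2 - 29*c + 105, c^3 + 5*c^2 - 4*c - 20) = c + 5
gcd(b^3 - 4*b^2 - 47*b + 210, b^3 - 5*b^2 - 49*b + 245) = b^2 + 2*b - 35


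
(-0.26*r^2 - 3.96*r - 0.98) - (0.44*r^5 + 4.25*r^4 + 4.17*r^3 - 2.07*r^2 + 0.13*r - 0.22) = -0.44*r^5 - 4.25*r^4 - 4.17*r^3 + 1.81*r^2 - 4.09*r - 0.76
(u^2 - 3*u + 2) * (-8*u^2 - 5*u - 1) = -8*u^4 + 19*u^3 - 2*u^2 - 7*u - 2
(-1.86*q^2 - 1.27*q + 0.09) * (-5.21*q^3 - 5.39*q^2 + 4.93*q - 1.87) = 9.6906*q^5 + 16.6421*q^4 - 2.7934*q^3 - 3.268*q^2 + 2.8186*q - 0.1683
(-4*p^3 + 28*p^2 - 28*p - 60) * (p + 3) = -4*p^4 + 16*p^3 + 56*p^2 - 144*p - 180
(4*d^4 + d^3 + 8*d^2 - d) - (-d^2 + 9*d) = 4*d^4 + d^3 + 9*d^2 - 10*d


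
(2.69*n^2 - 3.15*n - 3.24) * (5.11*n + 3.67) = 13.7459*n^3 - 6.2242*n^2 - 28.1169*n - 11.8908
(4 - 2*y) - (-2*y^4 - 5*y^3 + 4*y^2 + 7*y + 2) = 2*y^4 + 5*y^3 - 4*y^2 - 9*y + 2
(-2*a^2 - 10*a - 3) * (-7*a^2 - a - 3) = 14*a^4 + 72*a^3 + 37*a^2 + 33*a + 9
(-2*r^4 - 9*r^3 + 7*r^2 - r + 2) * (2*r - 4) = -4*r^5 - 10*r^4 + 50*r^3 - 30*r^2 + 8*r - 8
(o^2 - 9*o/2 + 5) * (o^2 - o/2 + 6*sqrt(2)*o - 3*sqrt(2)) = o^4 - 5*o^3 + 6*sqrt(2)*o^3 - 30*sqrt(2)*o^2 + 29*o^2/4 - 5*o/2 + 87*sqrt(2)*o/2 - 15*sqrt(2)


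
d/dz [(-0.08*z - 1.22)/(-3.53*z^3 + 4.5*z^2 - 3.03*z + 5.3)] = (-0.5648*z^3 - 12.5598*z^2 + 10.98*z - 4.1206)/(12.4609*z^6 - 31.77*z^5 + 41.6418*z^4 - 64.688*z^3 + 56.8809*z^2 - 32.118*z + 28.09)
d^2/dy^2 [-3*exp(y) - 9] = -3*exp(y)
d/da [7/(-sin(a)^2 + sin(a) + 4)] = 7*(2*sin(a) - 1)*cos(a)/(sin(a) + cos(a)^2 + 3)^2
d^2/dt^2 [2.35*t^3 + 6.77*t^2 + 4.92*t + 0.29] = 14.1*t + 13.54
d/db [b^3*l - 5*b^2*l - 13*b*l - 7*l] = l*(3*b^2 - 10*b - 13)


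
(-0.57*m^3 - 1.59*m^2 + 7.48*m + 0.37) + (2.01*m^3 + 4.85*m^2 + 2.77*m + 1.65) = 1.44*m^3 + 3.26*m^2 + 10.25*m + 2.02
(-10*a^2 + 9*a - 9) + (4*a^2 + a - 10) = -6*a^2 + 10*a - 19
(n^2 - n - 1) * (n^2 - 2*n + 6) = n^4 - 3*n^3 + 7*n^2 - 4*n - 6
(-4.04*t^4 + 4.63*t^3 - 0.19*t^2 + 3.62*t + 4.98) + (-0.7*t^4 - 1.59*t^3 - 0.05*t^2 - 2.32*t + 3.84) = -4.74*t^4 + 3.04*t^3 - 0.24*t^2 + 1.3*t + 8.82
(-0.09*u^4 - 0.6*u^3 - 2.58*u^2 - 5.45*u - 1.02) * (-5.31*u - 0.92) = 0.4779*u^5 + 3.2688*u^4 + 14.2518*u^3 + 31.3131*u^2 + 10.4302*u + 0.9384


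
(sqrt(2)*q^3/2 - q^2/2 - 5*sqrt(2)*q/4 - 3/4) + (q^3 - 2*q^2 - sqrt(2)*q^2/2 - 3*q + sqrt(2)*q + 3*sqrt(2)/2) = sqrt(2)*q^3/2 + q^3 - 5*q^2/2 - sqrt(2)*q^2/2 - 3*q - sqrt(2)*q/4 - 3/4 + 3*sqrt(2)/2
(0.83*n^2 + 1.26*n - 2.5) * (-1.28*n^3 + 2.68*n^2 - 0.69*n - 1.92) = -1.0624*n^5 + 0.6116*n^4 + 6.0041*n^3 - 9.163*n^2 - 0.6942*n + 4.8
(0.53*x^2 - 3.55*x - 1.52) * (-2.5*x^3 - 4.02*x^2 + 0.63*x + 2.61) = -1.325*x^5 + 6.7444*x^4 + 18.4049*x^3 + 5.2572*x^2 - 10.2231*x - 3.9672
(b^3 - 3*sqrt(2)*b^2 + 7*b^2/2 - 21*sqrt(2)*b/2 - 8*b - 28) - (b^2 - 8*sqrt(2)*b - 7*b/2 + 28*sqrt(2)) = b^3 - 3*sqrt(2)*b^2 + 5*b^2/2 - 9*b/2 - 5*sqrt(2)*b/2 - 28*sqrt(2) - 28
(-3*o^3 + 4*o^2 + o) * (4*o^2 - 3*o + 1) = -12*o^5 + 25*o^4 - 11*o^3 + o^2 + o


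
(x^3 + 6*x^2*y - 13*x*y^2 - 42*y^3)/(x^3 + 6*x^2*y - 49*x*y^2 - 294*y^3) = (x^2 - x*y - 6*y^2)/(x^2 - x*y - 42*y^2)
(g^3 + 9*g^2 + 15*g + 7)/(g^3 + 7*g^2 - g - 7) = (g + 1)/(g - 1)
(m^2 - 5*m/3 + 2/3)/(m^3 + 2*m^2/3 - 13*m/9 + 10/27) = 9*(m - 1)/(9*m^2 + 12*m - 5)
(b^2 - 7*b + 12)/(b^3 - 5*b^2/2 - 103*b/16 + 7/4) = 16*(b - 3)/(16*b^2 + 24*b - 7)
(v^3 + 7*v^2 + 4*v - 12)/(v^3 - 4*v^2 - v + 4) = (v^2 + 8*v + 12)/(v^2 - 3*v - 4)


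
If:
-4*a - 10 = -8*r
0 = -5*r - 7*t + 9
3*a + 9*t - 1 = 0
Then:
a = 71/6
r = 43/6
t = -23/6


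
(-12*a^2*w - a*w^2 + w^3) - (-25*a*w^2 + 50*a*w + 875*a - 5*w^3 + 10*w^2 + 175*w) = -12*a^2*w + 24*a*w^2 - 50*a*w - 875*a + 6*w^3 - 10*w^2 - 175*w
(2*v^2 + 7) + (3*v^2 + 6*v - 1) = 5*v^2 + 6*v + 6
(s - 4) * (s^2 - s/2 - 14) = s^3 - 9*s^2/2 - 12*s + 56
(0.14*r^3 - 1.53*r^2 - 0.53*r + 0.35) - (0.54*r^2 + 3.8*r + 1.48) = 0.14*r^3 - 2.07*r^2 - 4.33*r - 1.13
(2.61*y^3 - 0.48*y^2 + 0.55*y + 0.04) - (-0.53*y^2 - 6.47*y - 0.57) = 2.61*y^3 + 0.05*y^2 + 7.02*y + 0.61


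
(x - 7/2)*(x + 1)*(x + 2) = x^3 - x^2/2 - 17*x/2 - 7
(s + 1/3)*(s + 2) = s^2 + 7*s/3 + 2/3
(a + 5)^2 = a^2 + 10*a + 25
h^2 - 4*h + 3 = (h - 3)*(h - 1)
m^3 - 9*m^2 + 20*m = m*(m - 5)*(m - 4)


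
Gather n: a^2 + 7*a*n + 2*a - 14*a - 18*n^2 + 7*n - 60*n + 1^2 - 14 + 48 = a^2 - 12*a - 18*n^2 + n*(7*a - 53) + 35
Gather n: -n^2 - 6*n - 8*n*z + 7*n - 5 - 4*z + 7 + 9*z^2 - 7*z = -n^2 + n*(1 - 8*z) + 9*z^2 - 11*z + 2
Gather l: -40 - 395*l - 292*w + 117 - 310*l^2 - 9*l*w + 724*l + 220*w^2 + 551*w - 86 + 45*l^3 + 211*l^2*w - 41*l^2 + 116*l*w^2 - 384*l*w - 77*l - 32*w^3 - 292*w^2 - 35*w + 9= 45*l^3 + l^2*(211*w - 351) + l*(116*w^2 - 393*w + 252) - 32*w^3 - 72*w^2 + 224*w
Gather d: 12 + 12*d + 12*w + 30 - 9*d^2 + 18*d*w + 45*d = -9*d^2 + d*(18*w + 57) + 12*w + 42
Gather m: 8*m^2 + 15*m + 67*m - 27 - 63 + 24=8*m^2 + 82*m - 66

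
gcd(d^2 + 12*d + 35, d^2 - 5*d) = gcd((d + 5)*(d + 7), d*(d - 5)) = 1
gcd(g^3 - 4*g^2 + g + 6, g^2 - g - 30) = 1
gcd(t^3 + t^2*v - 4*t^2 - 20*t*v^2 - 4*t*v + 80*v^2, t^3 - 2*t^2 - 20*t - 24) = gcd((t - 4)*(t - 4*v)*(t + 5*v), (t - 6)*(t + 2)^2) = 1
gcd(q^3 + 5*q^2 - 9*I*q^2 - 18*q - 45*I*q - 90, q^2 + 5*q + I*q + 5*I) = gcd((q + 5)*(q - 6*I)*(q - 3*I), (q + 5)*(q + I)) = q + 5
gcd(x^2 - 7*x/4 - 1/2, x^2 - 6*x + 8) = x - 2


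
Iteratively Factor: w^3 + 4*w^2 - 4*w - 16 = (w + 2)*(w^2 + 2*w - 8) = (w + 2)*(w + 4)*(w - 2)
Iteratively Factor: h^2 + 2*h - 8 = (h + 4)*(h - 2)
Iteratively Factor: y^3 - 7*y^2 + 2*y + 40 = (y - 4)*(y^2 - 3*y - 10) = (y - 5)*(y - 4)*(y + 2)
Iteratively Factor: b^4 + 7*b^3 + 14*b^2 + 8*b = (b + 4)*(b^3 + 3*b^2 + 2*b) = (b + 1)*(b + 4)*(b^2 + 2*b) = b*(b + 1)*(b + 4)*(b + 2)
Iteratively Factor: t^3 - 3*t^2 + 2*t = (t - 2)*(t^2 - t) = t*(t - 2)*(t - 1)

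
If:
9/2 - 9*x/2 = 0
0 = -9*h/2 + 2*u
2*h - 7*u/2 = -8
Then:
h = 64/47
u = 144/47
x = 1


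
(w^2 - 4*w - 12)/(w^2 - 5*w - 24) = (-w^2 + 4*w + 12)/(-w^2 + 5*w + 24)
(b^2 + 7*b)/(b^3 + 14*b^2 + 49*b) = 1/(b + 7)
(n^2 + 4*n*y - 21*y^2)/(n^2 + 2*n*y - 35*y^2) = (-n + 3*y)/(-n + 5*y)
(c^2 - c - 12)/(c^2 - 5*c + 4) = (c + 3)/(c - 1)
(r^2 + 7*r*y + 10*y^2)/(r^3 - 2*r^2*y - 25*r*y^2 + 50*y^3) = (r + 2*y)/(r^2 - 7*r*y + 10*y^2)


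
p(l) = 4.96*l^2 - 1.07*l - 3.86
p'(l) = 9.92*l - 1.07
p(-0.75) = -0.27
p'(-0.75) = -8.51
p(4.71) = 101.13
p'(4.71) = 45.65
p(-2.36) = 26.29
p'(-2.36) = -24.48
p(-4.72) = 111.69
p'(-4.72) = -47.89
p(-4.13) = 85.16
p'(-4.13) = -42.04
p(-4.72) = 111.69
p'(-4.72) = -47.89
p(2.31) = 20.14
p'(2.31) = 21.85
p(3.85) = 65.54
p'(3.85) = 37.12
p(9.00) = 388.27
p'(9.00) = 88.21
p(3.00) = 37.57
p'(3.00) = 28.69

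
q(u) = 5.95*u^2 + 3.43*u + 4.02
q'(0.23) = 6.17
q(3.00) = 67.86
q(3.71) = 98.64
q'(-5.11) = -57.38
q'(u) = 11.9*u + 3.43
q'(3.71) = 47.58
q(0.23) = 5.12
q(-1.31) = 9.74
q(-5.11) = 141.86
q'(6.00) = 74.83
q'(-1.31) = -12.16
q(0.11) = 4.47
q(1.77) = 28.73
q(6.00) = 238.80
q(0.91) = 12.07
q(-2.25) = 26.42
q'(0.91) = 14.26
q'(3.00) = 39.13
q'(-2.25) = -23.34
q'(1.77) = 24.49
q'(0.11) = 4.74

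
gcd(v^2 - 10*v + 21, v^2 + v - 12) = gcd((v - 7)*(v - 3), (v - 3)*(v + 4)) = v - 3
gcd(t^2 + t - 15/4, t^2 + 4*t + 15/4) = t + 5/2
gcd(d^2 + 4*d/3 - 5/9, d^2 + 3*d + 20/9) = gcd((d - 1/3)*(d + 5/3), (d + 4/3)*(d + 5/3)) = d + 5/3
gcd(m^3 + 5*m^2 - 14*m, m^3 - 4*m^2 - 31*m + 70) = m - 2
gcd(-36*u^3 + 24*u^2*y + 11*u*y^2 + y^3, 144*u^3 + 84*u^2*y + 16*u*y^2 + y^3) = 36*u^2 + 12*u*y + y^2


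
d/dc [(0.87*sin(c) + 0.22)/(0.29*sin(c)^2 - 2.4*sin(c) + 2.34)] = (-0.2523*sin(c)^2 - 0.1276*sin(c) + 2.5638)*cos(c)/(0.0841*sin(c)^4 - 1.392*sin(c)^3 + 7.1172*sin(c)^2 - 11.232*sin(c) + 5.4756)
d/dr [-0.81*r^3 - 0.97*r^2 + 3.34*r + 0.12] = -2.43*r^2 - 1.94*r + 3.34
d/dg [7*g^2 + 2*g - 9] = 14*g + 2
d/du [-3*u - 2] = -3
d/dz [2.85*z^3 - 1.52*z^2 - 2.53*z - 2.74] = 8.55*z^2 - 3.04*z - 2.53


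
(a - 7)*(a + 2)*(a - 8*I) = a^3 - 5*a^2 - 8*I*a^2 - 14*a + 40*I*a + 112*I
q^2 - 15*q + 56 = (q - 8)*(q - 7)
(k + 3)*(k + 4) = k^2 + 7*k + 12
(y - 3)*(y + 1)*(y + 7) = y^3 + 5*y^2 - 17*y - 21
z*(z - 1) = z^2 - z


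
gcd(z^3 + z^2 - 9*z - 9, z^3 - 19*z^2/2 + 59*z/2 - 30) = z - 3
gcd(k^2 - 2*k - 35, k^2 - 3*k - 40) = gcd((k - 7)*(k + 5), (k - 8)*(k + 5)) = k + 5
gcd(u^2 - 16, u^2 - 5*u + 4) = u - 4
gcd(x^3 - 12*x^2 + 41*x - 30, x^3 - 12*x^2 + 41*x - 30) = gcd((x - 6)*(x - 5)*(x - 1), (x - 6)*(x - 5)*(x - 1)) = x^3 - 12*x^2 + 41*x - 30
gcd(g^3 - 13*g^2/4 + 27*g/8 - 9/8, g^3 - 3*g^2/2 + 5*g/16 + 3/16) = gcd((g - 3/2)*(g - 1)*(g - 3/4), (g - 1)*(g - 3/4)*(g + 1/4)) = g^2 - 7*g/4 + 3/4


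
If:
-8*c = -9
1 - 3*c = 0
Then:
No Solution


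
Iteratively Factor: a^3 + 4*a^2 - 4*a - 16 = (a - 2)*(a^2 + 6*a + 8) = (a - 2)*(a + 2)*(a + 4)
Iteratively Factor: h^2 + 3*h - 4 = (h - 1)*(h + 4)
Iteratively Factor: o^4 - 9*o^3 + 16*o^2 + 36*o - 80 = (o - 2)*(o^3 - 7*o^2 + 2*o + 40) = (o - 2)*(o + 2)*(o^2 - 9*o + 20) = (o - 5)*(o - 2)*(o + 2)*(o - 4)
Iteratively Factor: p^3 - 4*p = (p)*(p^2 - 4) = p*(p - 2)*(p + 2)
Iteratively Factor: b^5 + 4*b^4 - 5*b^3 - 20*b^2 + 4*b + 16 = (b + 1)*(b^4 + 3*b^3 - 8*b^2 - 12*b + 16) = (b - 1)*(b + 1)*(b^3 + 4*b^2 - 4*b - 16) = (b - 1)*(b + 1)*(b + 2)*(b^2 + 2*b - 8) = (b - 1)*(b + 1)*(b + 2)*(b + 4)*(b - 2)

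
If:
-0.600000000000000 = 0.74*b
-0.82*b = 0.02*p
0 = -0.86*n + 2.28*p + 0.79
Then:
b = -0.81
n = 89.05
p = 33.24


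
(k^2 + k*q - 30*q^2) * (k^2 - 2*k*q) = k^4 - k^3*q - 32*k^2*q^2 + 60*k*q^3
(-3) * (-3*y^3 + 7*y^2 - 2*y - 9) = 9*y^3 - 21*y^2 + 6*y + 27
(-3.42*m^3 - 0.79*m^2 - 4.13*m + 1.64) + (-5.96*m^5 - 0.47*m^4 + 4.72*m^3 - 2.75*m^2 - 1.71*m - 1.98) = -5.96*m^5 - 0.47*m^4 + 1.3*m^3 - 3.54*m^2 - 5.84*m - 0.34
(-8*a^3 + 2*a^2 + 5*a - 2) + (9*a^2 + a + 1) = -8*a^3 + 11*a^2 + 6*a - 1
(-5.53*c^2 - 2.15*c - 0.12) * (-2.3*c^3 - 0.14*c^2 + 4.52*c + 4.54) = 12.719*c^5 + 5.7192*c^4 - 24.4186*c^3 - 34.8074*c^2 - 10.3034*c - 0.5448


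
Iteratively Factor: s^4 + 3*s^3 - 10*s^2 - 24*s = (s + 4)*(s^3 - s^2 - 6*s) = s*(s + 4)*(s^2 - s - 6) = s*(s + 2)*(s + 4)*(s - 3)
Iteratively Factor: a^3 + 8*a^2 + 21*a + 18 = (a + 2)*(a^2 + 6*a + 9) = (a + 2)*(a + 3)*(a + 3)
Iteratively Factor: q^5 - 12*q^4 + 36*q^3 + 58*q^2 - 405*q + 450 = (q - 2)*(q^4 - 10*q^3 + 16*q^2 + 90*q - 225) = (q - 3)*(q - 2)*(q^3 - 7*q^2 - 5*q + 75) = (q - 3)*(q - 2)*(q + 3)*(q^2 - 10*q + 25) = (q - 5)*(q - 3)*(q - 2)*(q + 3)*(q - 5)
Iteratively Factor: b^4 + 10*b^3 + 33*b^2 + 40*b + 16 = (b + 1)*(b^3 + 9*b^2 + 24*b + 16) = (b + 1)*(b + 4)*(b^2 + 5*b + 4) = (b + 1)*(b + 4)^2*(b + 1)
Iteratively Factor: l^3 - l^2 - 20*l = (l)*(l^2 - l - 20) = l*(l + 4)*(l - 5)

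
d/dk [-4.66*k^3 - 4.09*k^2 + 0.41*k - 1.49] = -13.98*k^2 - 8.18*k + 0.41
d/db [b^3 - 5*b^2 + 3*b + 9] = 3*b^2 - 10*b + 3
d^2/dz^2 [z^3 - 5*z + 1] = 6*z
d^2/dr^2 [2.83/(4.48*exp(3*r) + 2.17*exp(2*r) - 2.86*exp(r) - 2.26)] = ((-114.1056*exp(2*r) - 24.5644*exp(r) + 8.0938)*(4.48*exp(3*r) + 2.17*exp(2*r) - 2.86*exp(r) - 2.26) + 2.83*(13.44*exp(2*r) + 4.34*exp(r) - 2.86)*(26.88*exp(2*r) + 8.68*exp(r) - 5.72)*exp(r))*exp(r)/(4.48*exp(3*r) + 2.17*exp(2*r) - 2.86*exp(r) - 2.26)^3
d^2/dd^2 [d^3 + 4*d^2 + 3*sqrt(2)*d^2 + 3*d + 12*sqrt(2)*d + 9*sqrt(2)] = 6*d + 8 + 6*sqrt(2)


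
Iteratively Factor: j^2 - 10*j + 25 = (j - 5)*(j - 5)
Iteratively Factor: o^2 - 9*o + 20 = (o - 4)*(o - 5)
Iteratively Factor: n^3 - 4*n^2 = (n)*(n^2 - 4*n) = n*(n - 4)*(n)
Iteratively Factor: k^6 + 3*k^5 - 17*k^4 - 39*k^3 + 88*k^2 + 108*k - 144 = (k + 4)*(k^5 - k^4 - 13*k^3 + 13*k^2 + 36*k - 36) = (k - 1)*(k + 4)*(k^4 - 13*k^2 + 36) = (k - 1)*(k + 2)*(k + 4)*(k^3 - 2*k^2 - 9*k + 18) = (k - 3)*(k - 1)*(k + 2)*(k + 4)*(k^2 + k - 6) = (k - 3)*(k - 2)*(k - 1)*(k + 2)*(k + 4)*(k + 3)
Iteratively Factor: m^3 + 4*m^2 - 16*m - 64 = (m + 4)*(m^2 - 16) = (m + 4)^2*(m - 4)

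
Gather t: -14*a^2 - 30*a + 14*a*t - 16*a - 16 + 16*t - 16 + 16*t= -14*a^2 - 46*a + t*(14*a + 32) - 32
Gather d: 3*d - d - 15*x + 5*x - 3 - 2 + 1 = 2*d - 10*x - 4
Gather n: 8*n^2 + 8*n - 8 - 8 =8*n^2 + 8*n - 16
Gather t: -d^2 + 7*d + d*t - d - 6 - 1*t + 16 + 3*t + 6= -d^2 + 6*d + t*(d + 2) + 16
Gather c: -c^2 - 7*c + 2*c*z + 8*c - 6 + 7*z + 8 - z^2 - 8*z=-c^2 + c*(2*z + 1) - z^2 - z + 2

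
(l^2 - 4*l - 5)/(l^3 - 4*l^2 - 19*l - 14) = (l - 5)/(l^2 - 5*l - 14)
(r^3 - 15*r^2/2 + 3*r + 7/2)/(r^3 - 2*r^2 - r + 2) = (r^2 - 13*r/2 - 7/2)/(r^2 - r - 2)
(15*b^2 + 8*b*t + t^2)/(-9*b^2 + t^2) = (5*b + t)/(-3*b + t)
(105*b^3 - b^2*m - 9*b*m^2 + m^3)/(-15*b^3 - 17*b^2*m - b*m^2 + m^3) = (-7*b + m)/(b + m)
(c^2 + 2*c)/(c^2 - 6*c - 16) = c/(c - 8)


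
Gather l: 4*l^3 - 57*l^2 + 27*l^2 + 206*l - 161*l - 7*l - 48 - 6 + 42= 4*l^3 - 30*l^2 + 38*l - 12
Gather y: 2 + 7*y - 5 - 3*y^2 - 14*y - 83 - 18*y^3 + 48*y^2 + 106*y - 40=-18*y^3 + 45*y^2 + 99*y - 126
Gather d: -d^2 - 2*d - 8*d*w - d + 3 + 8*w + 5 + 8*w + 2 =-d^2 + d*(-8*w - 3) + 16*w + 10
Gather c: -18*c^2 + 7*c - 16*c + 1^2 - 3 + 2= -18*c^2 - 9*c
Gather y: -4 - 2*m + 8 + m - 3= 1 - m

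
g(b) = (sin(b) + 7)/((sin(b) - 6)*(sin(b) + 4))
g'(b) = cos(b)/((sin(b) - 6)*(sin(b) + 4)) - (sin(b) + 7)*cos(b)/((sin(b) - 6)*(sin(b) + 4)^2) - (sin(b) + 7)*cos(b)/((sin(b) - 6)^2*(sin(b) + 4)) = (-14*sin(b) + cos(b)^2 - 11)*cos(b)/((sin(b) - 6)^2*(sin(b) + 4)^2)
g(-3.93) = -0.31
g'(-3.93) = 0.02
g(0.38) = -0.30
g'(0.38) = -0.02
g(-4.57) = -0.32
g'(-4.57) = 0.01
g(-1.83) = -0.29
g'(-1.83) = -0.00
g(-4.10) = -0.31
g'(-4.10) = 0.02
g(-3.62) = -0.30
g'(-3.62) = 0.02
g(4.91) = -0.29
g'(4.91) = 0.00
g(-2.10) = -0.29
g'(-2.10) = -0.00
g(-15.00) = -0.29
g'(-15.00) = 0.00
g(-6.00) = -0.30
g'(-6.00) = -0.02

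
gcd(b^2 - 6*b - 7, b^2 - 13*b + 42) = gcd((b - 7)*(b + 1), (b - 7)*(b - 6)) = b - 7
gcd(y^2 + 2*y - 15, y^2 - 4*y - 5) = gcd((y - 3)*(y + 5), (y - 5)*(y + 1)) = 1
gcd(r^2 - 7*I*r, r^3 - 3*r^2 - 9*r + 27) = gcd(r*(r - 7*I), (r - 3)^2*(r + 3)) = 1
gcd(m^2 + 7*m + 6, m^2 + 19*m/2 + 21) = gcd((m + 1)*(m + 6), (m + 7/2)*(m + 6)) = m + 6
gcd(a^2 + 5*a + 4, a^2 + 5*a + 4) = a^2 + 5*a + 4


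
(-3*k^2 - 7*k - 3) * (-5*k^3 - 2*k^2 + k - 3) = 15*k^5 + 41*k^4 + 26*k^3 + 8*k^2 + 18*k + 9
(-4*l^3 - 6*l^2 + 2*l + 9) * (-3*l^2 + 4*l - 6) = 12*l^5 + 2*l^4 - 6*l^3 + 17*l^2 + 24*l - 54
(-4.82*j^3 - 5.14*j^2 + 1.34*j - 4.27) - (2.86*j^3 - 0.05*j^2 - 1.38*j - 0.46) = -7.68*j^3 - 5.09*j^2 + 2.72*j - 3.81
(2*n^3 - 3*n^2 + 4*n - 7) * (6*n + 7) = 12*n^4 - 4*n^3 + 3*n^2 - 14*n - 49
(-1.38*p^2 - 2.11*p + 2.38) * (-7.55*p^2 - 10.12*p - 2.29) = 10.419*p^4 + 29.8961*p^3 + 6.5444*p^2 - 19.2537*p - 5.4502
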